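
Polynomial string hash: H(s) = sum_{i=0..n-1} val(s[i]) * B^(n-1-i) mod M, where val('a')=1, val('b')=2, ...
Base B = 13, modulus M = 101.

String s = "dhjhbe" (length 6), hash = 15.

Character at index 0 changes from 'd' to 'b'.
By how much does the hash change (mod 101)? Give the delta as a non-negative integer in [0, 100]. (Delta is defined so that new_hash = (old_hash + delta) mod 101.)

Delta formula: (val(new) - val(old)) * B^(n-1-k) mod M
  val('b') - val('d') = 2 - 4 = -2
  B^(n-1-k) = 13^5 mod 101 = 17
  Delta = -2 * 17 mod 101 = 67

Answer: 67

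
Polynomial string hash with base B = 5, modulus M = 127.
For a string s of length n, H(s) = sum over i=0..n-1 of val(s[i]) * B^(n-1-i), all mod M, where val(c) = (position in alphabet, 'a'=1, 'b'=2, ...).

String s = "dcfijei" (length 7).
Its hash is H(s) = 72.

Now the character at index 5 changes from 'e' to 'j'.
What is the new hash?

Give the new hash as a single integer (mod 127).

Answer: 97

Derivation:
val('e') = 5, val('j') = 10
Position k = 5, exponent = n-1-k = 1
B^1 mod M = 5^1 mod 127 = 5
Delta = (10 - 5) * 5 mod 127 = 25
New hash = (72 + 25) mod 127 = 97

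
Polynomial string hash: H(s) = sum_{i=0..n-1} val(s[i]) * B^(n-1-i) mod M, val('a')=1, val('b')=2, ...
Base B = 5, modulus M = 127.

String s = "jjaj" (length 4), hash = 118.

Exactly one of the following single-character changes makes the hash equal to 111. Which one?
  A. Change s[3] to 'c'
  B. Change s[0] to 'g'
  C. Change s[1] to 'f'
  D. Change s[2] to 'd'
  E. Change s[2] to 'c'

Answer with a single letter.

Option A: s[3]='j'->'c', delta=(3-10)*5^0 mod 127 = 120, hash=118+120 mod 127 = 111 <-- target
Option B: s[0]='j'->'g', delta=(7-10)*5^3 mod 127 = 6, hash=118+6 mod 127 = 124
Option C: s[1]='j'->'f', delta=(6-10)*5^2 mod 127 = 27, hash=118+27 mod 127 = 18
Option D: s[2]='a'->'d', delta=(4-1)*5^1 mod 127 = 15, hash=118+15 mod 127 = 6
Option E: s[2]='a'->'c', delta=(3-1)*5^1 mod 127 = 10, hash=118+10 mod 127 = 1

Answer: A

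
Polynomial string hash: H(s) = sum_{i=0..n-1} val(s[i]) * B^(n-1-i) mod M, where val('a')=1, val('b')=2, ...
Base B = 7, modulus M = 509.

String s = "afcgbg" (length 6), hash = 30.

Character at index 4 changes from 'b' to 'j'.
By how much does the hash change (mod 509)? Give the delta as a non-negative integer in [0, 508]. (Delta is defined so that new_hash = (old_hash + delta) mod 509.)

Answer: 56

Derivation:
Delta formula: (val(new) - val(old)) * B^(n-1-k) mod M
  val('j') - val('b') = 10 - 2 = 8
  B^(n-1-k) = 7^1 mod 509 = 7
  Delta = 8 * 7 mod 509 = 56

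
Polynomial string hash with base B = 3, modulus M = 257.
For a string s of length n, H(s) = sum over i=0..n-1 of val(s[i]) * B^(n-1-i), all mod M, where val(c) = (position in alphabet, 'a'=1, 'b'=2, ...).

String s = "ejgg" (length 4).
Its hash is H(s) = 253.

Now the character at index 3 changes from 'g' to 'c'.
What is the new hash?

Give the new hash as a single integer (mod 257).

val('g') = 7, val('c') = 3
Position k = 3, exponent = n-1-k = 0
B^0 mod M = 3^0 mod 257 = 1
Delta = (3 - 7) * 1 mod 257 = 253
New hash = (253 + 253) mod 257 = 249

Answer: 249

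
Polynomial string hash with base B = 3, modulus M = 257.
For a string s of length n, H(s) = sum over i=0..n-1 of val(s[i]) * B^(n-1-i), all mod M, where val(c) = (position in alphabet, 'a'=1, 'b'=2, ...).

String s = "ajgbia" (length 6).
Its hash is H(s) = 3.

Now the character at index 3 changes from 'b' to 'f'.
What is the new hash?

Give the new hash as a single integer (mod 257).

Answer: 39

Derivation:
val('b') = 2, val('f') = 6
Position k = 3, exponent = n-1-k = 2
B^2 mod M = 3^2 mod 257 = 9
Delta = (6 - 2) * 9 mod 257 = 36
New hash = (3 + 36) mod 257 = 39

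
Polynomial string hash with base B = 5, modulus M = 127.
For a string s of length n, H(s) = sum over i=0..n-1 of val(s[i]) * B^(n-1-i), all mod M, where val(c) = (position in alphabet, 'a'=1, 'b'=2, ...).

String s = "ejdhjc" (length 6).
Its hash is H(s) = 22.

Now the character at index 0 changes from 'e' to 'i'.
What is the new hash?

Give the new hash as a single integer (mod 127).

val('e') = 5, val('i') = 9
Position k = 0, exponent = n-1-k = 5
B^5 mod M = 5^5 mod 127 = 77
Delta = (9 - 5) * 77 mod 127 = 54
New hash = (22 + 54) mod 127 = 76

Answer: 76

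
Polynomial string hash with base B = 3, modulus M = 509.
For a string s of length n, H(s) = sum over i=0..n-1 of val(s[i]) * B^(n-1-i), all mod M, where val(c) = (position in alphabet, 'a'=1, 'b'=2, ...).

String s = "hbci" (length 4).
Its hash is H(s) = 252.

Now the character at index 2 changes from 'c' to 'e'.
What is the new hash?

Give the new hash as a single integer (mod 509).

val('c') = 3, val('e') = 5
Position k = 2, exponent = n-1-k = 1
B^1 mod M = 3^1 mod 509 = 3
Delta = (5 - 3) * 3 mod 509 = 6
New hash = (252 + 6) mod 509 = 258

Answer: 258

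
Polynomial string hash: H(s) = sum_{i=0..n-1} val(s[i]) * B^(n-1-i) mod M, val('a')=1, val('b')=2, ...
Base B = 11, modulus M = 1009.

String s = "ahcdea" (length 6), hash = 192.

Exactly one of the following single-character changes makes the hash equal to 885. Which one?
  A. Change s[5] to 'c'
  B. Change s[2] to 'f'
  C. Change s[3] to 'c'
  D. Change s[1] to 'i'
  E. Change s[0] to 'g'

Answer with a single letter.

Answer: E

Derivation:
Option A: s[5]='a'->'c', delta=(3-1)*11^0 mod 1009 = 2, hash=192+2 mod 1009 = 194
Option B: s[2]='c'->'f', delta=(6-3)*11^3 mod 1009 = 966, hash=192+966 mod 1009 = 149
Option C: s[3]='d'->'c', delta=(3-4)*11^2 mod 1009 = 888, hash=192+888 mod 1009 = 71
Option D: s[1]='h'->'i', delta=(9-8)*11^4 mod 1009 = 515, hash=192+515 mod 1009 = 707
Option E: s[0]='a'->'g', delta=(7-1)*11^5 mod 1009 = 693, hash=192+693 mod 1009 = 885 <-- target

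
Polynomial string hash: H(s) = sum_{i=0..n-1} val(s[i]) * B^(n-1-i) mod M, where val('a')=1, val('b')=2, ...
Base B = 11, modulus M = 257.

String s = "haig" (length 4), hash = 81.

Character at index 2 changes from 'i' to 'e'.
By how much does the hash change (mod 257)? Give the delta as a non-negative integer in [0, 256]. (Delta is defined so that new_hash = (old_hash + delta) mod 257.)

Delta formula: (val(new) - val(old)) * B^(n-1-k) mod M
  val('e') - val('i') = 5 - 9 = -4
  B^(n-1-k) = 11^1 mod 257 = 11
  Delta = -4 * 11 mod 257 = 213

Answer: 213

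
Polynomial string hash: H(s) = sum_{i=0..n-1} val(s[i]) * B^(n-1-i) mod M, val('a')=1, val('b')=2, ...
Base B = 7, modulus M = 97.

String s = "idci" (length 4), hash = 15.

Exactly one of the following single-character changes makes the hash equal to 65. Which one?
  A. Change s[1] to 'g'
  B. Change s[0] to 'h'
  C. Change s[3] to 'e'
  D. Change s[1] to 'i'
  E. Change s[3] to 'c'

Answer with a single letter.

Option A: s[1]='d'->'g', delta=(7-4)*7^2 mod 97 = 50, hash=15+50 mod 97 = 65 <-- target
Option B: s[0]='i'->'h', delta=(8-9)*7^3 mod 97 = 45, hash=15+45 mod 97 = 60
Option C: s[3]='i'->'e', delta=(5-9)*7^0 mod 97 = 93, hash=15+93 mod 97 = 11
Option D: s[1]='d'->'i', delta=(9-4)*7^2 mod 97 = 51, hash=15+51 mod 97 = 66
Option E: s[3]='i'->'c', delta=(3-9)*7^0 mod 97 = 91, hash=15+91 mod 97 = 9

Answer: A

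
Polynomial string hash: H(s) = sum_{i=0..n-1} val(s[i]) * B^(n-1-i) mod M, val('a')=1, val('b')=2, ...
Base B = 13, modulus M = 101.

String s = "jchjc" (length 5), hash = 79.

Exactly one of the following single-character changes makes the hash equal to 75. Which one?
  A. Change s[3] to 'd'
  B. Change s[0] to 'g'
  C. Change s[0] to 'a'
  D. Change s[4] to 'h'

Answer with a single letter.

Option A: s[3]='j'->'d', delta=(4-10)*13^1 mod 101 = 23, hash=79+23 mod 101 = 1
Option B: s[0]='j'->'g', delta=(7-10)*13^4 mod 101 = 66, hash=79+66 mod 101 = 44
Option C: s[0]='j'->'a', delta=(1-10)*13^4 mod 101 = 97, hash=79+97 mod 101 = 75 <-- target
Option D: s[4]='c'->'h', delta=(8-3)*13^0 mod 101 = 5, hash=79+5 mod 101 = 84

Answer: C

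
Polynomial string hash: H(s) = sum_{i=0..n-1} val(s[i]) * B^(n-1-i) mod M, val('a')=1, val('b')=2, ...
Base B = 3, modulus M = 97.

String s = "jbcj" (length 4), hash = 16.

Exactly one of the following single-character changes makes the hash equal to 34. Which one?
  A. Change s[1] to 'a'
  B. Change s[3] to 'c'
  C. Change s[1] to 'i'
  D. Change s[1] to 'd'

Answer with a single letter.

Option A: s[1]='b'->'a', delta=(1-2)*3^2 mod 97 = 88, hash=16+88 mod 97 = 7
Option B: s[3]='j'->'c', delta=(3-10)*3^0 mod 97 = 90, hash=16+90 mod 97 = 9
Option C: s[1]='b'->'i', delta=(9-2)*3^2 mod 97 = 63, hash=16+63 mod 97 = 79
Option D: s[1]='b'->'d', delta=(4-2)*3^2 mod 97 = 18, hash=16+18 mod 97 = 34 <-- target

Answer: D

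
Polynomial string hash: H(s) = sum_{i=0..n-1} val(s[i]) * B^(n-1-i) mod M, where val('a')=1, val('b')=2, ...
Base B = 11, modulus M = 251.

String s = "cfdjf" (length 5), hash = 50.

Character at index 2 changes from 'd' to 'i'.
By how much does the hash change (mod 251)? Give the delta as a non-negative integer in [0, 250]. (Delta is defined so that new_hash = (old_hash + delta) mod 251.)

Delta formula: (val(new) - val(old)) * B^(n-1-k) mod M
  val('i') - val('d') = 9 - 4 = 5
  B^(n-1-k) = 11^2 mod 251 = 121
  Delta = 5 * 121 mod 251 = 103

Answer: 103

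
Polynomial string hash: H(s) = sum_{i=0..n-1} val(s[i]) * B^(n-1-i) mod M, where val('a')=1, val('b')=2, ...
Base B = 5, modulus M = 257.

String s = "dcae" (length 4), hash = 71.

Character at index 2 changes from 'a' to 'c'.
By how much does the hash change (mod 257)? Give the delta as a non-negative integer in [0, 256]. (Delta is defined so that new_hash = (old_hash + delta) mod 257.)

Answer: 10

Derivation:
Delta formula: (val(new) - val(old)) * B^(n-1-k) mod M
  val('c') - val('a') = 3 - 1 = 2
  B^(n-1-k) = 5^1 mod 257 = 5
  Delta = 2 * 5 mod 257 = 10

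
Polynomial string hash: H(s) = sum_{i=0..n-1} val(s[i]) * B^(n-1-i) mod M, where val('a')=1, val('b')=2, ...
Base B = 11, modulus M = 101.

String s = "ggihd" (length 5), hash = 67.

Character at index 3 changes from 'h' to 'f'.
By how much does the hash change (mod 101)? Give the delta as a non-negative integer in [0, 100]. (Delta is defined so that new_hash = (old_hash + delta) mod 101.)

Delta formula: (val(new) - val(old)) * B^(n-1-k) mod M
  val('f') - val('h') = 6 - 8 = -2
  B^(n-1-k) = 11^1 mod 101 = 11
  Delta = -2 * 11 mod 101 = 79

Answer: 79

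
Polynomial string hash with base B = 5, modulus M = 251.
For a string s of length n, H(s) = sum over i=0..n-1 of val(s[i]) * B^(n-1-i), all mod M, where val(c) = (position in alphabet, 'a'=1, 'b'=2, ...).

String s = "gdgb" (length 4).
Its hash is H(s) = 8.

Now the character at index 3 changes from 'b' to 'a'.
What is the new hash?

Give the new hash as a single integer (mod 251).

val('b') = 2, val('a') = 1
Position k = 3, exponent = n-1-k = 0
B^0 mod M = 5^0 mod 251 = 1
Delta = (1 - 2) * 1 mod 251 = 250
New hash = (8 + 250) mod 251 = 7

Answer: 7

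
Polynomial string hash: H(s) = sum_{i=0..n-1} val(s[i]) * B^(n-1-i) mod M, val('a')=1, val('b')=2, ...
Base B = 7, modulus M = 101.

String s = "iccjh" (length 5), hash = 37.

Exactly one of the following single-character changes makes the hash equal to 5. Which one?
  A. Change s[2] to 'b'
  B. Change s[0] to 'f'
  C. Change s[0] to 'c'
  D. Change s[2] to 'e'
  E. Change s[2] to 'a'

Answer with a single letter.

Answer: B

Derivation:
Option A: s[2]='c'->'b', delta=(2-3)*7^2 mod 101 = 52, hash=37+52 mod 101 = 89
Option B: s[0]='i'->'f', delta=(6-9)*7^4 mod 101 = 69, hash=37+69 mod 101 = 5 <-- target
Option C: s[0]='i'->'c', delta=(3-9)*7^4 mod 101 = 37, hash=37+37 mod 101 = 74
Option D: s[2]='c'->'e', delta=(5-3)*7^2 mod 101 = 98, hash=37+98 mod 101 = 34
Option E: s[2]='c'->'a', delta=(1-3)*7^2 mod 101 = 3, hash=37+3 mod 101 = 40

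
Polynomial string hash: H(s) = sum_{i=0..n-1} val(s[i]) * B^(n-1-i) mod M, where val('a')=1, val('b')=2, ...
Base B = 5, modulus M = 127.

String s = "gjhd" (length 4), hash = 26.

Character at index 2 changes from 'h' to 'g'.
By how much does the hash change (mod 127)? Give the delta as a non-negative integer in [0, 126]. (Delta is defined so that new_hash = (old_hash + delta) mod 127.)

Answer: 122

Derivation:
Delta formula: (val(new) - val(old)) * B^(n-1-k) mod M
  val('g') - val('h') = 7 - 8 = -1
  B^(n-1-k) = 5^1 mod 127 = 5
  Delta = -1 * 5 mod 127 = 122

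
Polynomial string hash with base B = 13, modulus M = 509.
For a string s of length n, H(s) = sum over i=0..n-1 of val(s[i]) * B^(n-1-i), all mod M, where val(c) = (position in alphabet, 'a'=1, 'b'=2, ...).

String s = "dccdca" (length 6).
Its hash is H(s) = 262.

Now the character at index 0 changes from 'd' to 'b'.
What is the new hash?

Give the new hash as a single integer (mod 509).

Answer: 307

Derivation:
val('d') = 4, val('b') = 2
Position k = 0, exponent = n-1-k = 5
B^5 mod M = 13^5 mod 509 = 232
Delta = (2 - 4) * 232 mod 509 = 45
New hash = (262 + 45) mod 509 = 307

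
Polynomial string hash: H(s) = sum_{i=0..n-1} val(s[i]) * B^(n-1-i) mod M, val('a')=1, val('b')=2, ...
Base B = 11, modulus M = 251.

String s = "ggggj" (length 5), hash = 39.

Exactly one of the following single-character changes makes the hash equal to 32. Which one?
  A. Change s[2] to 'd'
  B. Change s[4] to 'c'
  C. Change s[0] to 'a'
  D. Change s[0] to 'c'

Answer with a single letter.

Answer: B

Derivation:
Option A: s[2]='g'->'d', delta=(4-7)*11^2 mod 251 = 139, hash=39+139 mod 251 = 178
Option B: s[4]='j'->'c', delta=(3-10)*11^0 mod 251 = 244, hash=39+244 mod 251 = 32 <-- target
Option C: s[0]='g'->'a', delta=(1-7)*11^4 mod 251 = 4, hash=39+4 mod 251 = 43
Option D: s[0]='g'->'c', delta=(3-7)*11^4 mod 251 = 170, hash=39+170 mod 251 = 209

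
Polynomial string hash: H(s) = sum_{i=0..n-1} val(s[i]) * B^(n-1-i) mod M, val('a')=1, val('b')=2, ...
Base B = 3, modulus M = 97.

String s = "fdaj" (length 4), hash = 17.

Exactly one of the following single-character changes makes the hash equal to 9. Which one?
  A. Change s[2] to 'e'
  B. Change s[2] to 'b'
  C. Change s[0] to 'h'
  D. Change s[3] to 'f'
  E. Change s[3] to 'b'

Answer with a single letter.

Option A: s[2]='a'->'e', delta=(5-1)*3^1 mod 97 = 12, hash=17+12 mod 97 = 29
Option B: s[2]='a'->'b', delta=(2-1)*3^1 mod 97 = 3, hash=17+3 mod 97 = 20
Option C: s[0]='f'->'h', delta=(8-6)*3^3 mod 97 = 54, hash=17+54 mod 97 = 71
Option D: s[3]='j'->'f', delta=(6-10)*3^0 mod 97 = 93, hash=17+93 mod 97 = 13
Option E: s[3]='j'->'b', delta=(2-10)*3^0 mod 97 = 89, hash=17+89 mod 97 = 9 <-- target

Answer: E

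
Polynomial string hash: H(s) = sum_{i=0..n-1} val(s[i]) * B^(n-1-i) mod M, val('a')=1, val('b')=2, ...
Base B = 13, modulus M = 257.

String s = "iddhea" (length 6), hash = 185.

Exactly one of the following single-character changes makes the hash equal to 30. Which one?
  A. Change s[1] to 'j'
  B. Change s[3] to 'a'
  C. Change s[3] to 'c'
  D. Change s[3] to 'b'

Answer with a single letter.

Answer: B

Derivation:
Option A: s[1]='d'->'j', delta=(10-4)*13^4 mod 257 = 204, hash=185+204 mod 257 = 132
Option B: s[3]='h'->'a', delta=(1-8)*13^2 mod 257 = 102, hash=185+102 mod 257 = 30 <-- target
Option C: s[3]='h'->'c', delta=(3-8)*13^2 mod 257 = 183, hash=185+183 mod 257 = 111
Option D: s[3]='h'->'b', delta=(2-8)*13^2 mod 257 = 14, hash=185+14 mod 257 = 199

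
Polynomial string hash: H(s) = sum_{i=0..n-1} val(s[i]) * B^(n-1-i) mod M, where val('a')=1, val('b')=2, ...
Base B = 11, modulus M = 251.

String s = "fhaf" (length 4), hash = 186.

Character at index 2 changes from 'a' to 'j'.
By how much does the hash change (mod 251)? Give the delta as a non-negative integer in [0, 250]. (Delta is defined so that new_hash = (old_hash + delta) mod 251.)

Answer: 99

Derivation:
Delta formula: (val(new) - val(old)) * B^(n-1-k) mod M
  val('j') - val('a') = 10 - 1 = 9
  B^(n-1-k) = 11^1 mod 251 = 11
  Delta = 9 * 11 mod 251 = 99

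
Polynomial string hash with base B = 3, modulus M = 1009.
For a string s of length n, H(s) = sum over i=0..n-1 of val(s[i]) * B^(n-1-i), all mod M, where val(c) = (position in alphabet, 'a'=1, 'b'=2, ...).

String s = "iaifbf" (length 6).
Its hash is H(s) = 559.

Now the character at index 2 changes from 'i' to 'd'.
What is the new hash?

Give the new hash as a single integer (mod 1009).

val('i') = 9, val('d') = 4
Position k = 2, exponent = n-1-k = 3
B^3 mod M = 3^3 mod 1009 = 27
Delta = (4 - 9) * 27 mod 1009 = 874
New hash = (559 + 874) mod 1009 = 424

Answer: 424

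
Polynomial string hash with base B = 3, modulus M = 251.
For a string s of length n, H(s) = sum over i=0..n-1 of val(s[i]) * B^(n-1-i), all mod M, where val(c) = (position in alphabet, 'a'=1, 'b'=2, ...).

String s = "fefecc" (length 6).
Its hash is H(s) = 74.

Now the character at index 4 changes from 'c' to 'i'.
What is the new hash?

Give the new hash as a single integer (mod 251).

val('c') = 3, val('i') = 9
Position k = 4, exponent = n-1-k = 1
B^1 mod M = 3^1 mod 251 = 3
Delta = (9 - 3) * 3 mod 251 = 18
New hash = (74 + 18) mod 251 = 92

Answer: 92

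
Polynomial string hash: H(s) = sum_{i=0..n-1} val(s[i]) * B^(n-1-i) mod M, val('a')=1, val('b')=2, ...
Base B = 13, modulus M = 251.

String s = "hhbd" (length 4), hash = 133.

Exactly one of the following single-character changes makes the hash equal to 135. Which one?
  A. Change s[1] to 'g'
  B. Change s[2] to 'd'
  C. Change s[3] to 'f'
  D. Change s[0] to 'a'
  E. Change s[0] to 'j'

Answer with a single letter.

Option A: s[1]='h'->'g', delta=(7-8)*13^2 mod 251 = 82, hash=133+82 mod 251 = 215
Option B: s[2]='b'->'d', delta=(4-2)*13^1 mod 251 = 26, hash=133+26 mod 251 = 159
Option C: s[3]='d'->'f', delta=(6-4)*13^0 mod 251 = 2, hash=133+2 mod 251 = 135 <-- target
Option D: s[0]='h'->'a', delta=(1-8)*13^3 mod 251 = 183, hash=133+183 mod 251 = 65
Option E: s[0]='h'->'j', delta=(10-8)*13^3 mod 251 = 127, hash=133+127 mod 251 = 9

Answer: C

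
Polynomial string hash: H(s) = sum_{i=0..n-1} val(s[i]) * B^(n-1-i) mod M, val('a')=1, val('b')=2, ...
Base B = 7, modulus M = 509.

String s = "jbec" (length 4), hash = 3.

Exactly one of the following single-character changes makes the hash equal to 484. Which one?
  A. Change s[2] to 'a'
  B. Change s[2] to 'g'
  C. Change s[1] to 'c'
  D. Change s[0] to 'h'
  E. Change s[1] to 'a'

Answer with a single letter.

Option A: s[2]='e'->'a', delta=(1-5)*7^1 mod 509 = 481, hash=3+481 mod 509 = 484 <-- target
Option B: s[2]='e'->'g', delta=(7-5)*7^1 mod 509 = 14, hash=3+14 mod 509 = 17
Option C: s[1]='b'->'c', delta=(3-2)*7^2 mod 509 = 49, hash=3+49 mod 509 = 52
Option D: s[0]='j'->'h', delta=(8-10)*7^3 mod 509 = 332, hash=3+332 mod 509 = 335
Option E: s[1]='b'->'a', delta=(1-2)*7^2 mod 509 = 460, hash=3+460 mod 509 = 463

Answer: A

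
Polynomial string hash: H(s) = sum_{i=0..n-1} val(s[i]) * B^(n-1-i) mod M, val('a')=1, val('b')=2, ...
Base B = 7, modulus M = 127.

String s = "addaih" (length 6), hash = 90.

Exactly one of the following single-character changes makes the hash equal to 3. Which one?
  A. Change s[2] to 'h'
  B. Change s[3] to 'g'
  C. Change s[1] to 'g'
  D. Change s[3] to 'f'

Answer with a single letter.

Answer: B

Derivation:
Option A: s[2]='d'->'h', delta=(8-4)*7^3 mod 127 = 102, hash=90+102 mod 127 = 65
Option B: s[3]='a'->'g', delta=(7-1)*7^2 mod 127 = 40, hash=90+40 mod 127 = 3 <-- target
Option C: s[1]='d'->'g', delta=(7-4)*7^4 mod 127 = 91, hash=90+91 mod 127 = 54
Option D: s[3]='a'->'f', delta=(6-1)*7^2 mod 127 = 118, hash=90+118 mod 127 = 81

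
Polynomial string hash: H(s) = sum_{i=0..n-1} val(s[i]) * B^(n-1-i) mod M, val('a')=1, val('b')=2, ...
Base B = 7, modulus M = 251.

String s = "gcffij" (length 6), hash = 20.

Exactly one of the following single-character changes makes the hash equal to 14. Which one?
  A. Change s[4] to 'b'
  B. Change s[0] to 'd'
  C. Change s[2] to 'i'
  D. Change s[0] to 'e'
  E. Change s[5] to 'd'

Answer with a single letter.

Answer: E

Derivation:
Option A: s[4]='i'->'b', delta=(2-9)*7^1 mod 251 = 202, hash=20+202 mod 251 = 222
Option B: s[0]='g'->'d', delta=(4-7)*7^5 mod 251 = 30, hash=20+30 mod 251 = 50
Option C: s[2]='f'->'i', delta=(9-6)*7^3 mod 251 = 25, hash=20+25 mod 251 = 45
Option D: s[0]='g'->'e', delta=(5-7)*7^5 mod 251 = 20, hash=20+20 mod 251 = 40
Option E: s[5]='j'->'d', delta=(4-10)*7^0 mod 251 = 245, hash=20+245 mod 251 = 14 <-- target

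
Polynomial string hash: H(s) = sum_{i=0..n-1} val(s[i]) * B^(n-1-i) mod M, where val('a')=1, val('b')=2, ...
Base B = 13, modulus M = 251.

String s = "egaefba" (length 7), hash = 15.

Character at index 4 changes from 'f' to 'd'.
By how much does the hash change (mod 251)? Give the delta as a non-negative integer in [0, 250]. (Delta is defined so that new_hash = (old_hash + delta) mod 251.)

Delta formula: (val(new) - val(old)) * B^(n-1-k) mod M
  val('d') - val('f') = 4 - 6 = -2
  B^(n-1-k) = 13^2 mod 251 = 169
  Delta = -2 * 169 mod 251 = 164

Answer: 164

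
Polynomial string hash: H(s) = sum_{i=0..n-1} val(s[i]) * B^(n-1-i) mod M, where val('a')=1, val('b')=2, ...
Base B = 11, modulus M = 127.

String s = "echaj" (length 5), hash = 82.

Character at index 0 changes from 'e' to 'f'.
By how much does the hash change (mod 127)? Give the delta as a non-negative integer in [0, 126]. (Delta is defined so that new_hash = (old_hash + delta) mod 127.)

Answer: 36

Derivation:
Delta formula: (val(new) - val(old)) * B^(n-1-k) mod M
  val('f') - val('e') = 6 - 5 = 1
  B^(n-1-k) = 11^4 mod 127 = 36
  Delta = 1 * 36 mod 127 = 36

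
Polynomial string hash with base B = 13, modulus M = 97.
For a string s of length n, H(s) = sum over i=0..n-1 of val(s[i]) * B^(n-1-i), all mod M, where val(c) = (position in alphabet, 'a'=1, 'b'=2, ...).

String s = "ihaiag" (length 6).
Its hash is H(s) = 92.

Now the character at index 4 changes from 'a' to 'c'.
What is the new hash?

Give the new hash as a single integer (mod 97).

val('a') = 1, val('c') = 3
Position k = 4, exponent = n-1-k = 1
B^1 mod M = 13^1 mod 97 = 13
Delta = (3 - 1) * 13 mod 97 = 26
New hash = (92 + 26) mod 97 = 21

Answer: 21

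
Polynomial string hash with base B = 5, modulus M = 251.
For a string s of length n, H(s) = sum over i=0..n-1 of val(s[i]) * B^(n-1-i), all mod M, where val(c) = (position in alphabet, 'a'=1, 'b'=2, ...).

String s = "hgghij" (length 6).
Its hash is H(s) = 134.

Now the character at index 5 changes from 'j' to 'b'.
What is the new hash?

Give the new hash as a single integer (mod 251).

val('j') = 10, val('b') = 2
Position k = 5, exponent = n-1-k = 0
B^0 mod M = 5^0 mod 251 = 1
Delta = (2 - 10) * 1 mod 251 = 243
New hash = (134 + 243) mod 251 = 126

Answer: 126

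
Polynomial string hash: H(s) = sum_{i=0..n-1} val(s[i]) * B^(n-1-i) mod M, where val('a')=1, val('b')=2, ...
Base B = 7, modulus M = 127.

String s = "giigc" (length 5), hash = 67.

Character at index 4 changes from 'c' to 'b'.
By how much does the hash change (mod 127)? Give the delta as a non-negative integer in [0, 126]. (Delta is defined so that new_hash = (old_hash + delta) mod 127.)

Delta formula: (val(new) - val(old)) * B^(n-1-k) mod M
  val('b') - val('c') = 2 - 3 = -1
  B^(n-1-k) = 7^0 mod 127 = 1
  Delta = -1 * 1 mod 127 = 126

Answer: 126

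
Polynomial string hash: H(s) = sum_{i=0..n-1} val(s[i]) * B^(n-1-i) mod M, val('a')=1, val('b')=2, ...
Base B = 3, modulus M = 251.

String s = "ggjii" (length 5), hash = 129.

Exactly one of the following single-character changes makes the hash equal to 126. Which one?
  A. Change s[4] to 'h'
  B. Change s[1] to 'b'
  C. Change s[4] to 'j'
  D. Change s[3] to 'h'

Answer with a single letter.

Option A: s[4]='i'->'h', delta=(8-9)*3^0 mod 251 = 250, hash=129+250 mod 251 = 128
Option B: s[1]='g'->'b', delta=(2-7)*3^3 mod 251 = 116, hash=129+116 mod 251 = 245
Option C: s[4]='i'->'j', delta=(10-9)*3^0 mod 251 = 1, hash=129+1 mod 251 = 130
Option D: s[3]='i'->'h', delta=(8-9)*3^1 mod 251 = 248, hash=129+248 mod 251 = 126 <-- target

Answer: D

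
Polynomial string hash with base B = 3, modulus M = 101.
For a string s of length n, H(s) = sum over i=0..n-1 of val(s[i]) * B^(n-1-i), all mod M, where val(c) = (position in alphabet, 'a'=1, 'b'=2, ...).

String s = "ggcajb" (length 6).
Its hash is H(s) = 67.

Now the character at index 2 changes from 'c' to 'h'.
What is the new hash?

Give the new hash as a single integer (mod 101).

val('c') = 3, val('h') = 8
Position k = 2, exponent = n-1-k = 3
B^3 mod M = 3^3 mod 101 = 27
Delta = (8 - 3) * 27 mod 101 = 34
New hash = (67 + 34) mod 101 = 0

Answer: 0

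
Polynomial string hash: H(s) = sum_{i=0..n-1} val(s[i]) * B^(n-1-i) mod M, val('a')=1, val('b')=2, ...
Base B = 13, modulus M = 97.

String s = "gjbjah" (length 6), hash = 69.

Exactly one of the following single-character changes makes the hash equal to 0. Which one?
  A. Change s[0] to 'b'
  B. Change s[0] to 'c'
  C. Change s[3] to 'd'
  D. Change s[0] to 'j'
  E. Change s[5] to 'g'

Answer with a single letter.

Answer: D

Derivation:
Option A: s[0]='g'->'b', delta=(2-7)*13^5 mod 97 = 18, hash=69+18 mod 97 = 87
Option B: s[0]='g'->'c', delta=(3-7)*13^5 mod 97 = 92, hash=69+92 mod 97 = 64
Option C: s[3]='j'->'d', delta=(4-10)*13^2 mod 97 = 53, hash=69+53 mod 97 = 25
Option D: s[0]='g'->'j', delta=(10-7)*13^5 mod 97 = 28, hash=69+28 mod 97 = 0 <-- target
Option E: s[5]='h'->'g', delta=(7-8)*13^0 mod 97 = 96, hash=69+96 mod 97 = 68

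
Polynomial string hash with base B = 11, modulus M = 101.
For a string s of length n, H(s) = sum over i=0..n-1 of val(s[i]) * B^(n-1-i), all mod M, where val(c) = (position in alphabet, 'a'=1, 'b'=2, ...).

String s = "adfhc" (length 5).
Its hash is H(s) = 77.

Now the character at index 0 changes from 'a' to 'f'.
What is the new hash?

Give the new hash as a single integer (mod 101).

Answer: 57

Derivation:
val('a') = 1, val('f') = 6
Position k = 0, exponent = n-1-k = 4
B^4 mod M = 11^4 mod 101 = 97
Delta = (6 - 1) * 97 mod 101 = 81
New hash = (77 + 81) mod 101 = 57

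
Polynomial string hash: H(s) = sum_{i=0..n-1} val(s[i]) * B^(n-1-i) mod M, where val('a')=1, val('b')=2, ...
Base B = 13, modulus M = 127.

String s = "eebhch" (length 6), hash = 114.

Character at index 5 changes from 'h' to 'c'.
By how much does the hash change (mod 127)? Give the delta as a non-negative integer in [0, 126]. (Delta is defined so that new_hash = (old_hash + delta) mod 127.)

Delta formula: (val(new) - val(old)) * B^(n-1-k) mod M
  val('c') - val('h') = 3 - 8 = -5
  B^(n-1-k) = 13^0 mod 127 = 1
  Delta = -5 * 1 mod 127 = 122

Answer: 122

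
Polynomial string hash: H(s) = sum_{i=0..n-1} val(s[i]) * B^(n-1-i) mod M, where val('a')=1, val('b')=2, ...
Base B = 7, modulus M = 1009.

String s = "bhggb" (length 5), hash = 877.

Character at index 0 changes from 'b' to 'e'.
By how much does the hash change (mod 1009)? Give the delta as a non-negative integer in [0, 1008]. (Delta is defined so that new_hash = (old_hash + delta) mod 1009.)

Delta formula: (val(new) - val(old)) * B^(n-1-k) mod M
  val('e') - val('b') = 5 - 2 = 3
  B^(n-1-k) = 7^4 mod 1009 = 383
  Delta = 3 * 383 mod 1009 = 140

Answer: 140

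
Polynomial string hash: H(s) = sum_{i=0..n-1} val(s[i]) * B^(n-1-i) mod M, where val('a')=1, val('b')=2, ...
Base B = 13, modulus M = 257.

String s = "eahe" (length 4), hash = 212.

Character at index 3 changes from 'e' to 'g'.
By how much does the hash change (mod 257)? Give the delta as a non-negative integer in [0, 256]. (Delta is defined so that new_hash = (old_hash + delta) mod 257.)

Delta formula: (val(new) - val(old)) * B^(n-1-k) mod M
  val('g') - val('e') = 7 - 5 = 2
  B^(n-1-k) = 13^0 mod 257 = 1
  Delta = 2 * 1 mod 257 = 2

Answer: 2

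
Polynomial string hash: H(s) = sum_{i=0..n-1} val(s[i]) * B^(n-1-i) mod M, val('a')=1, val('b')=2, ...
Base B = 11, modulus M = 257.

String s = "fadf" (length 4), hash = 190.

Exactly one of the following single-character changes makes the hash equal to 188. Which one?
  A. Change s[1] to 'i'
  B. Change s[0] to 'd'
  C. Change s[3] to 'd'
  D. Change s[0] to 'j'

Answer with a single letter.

Option A: s[1]='a'->'i', delta=(9-1)*11^2 mod 257 = 197, hash=190+197 mod 257 = 130
Option B: s[0]='f'->'d', delta=(4-6)*11^3 mod 257 = 165, hash=190+165 mod 257 = 98
Option C: s[3]='f'->'d', delta=(4-6)*11^0 mod 257 = 255, hash=190+255 mod 257 = 188 <-- target
Option D: s[0]='f'->'j', delta=(10-6)*11^3 mod 257 = 184, hash=190+184 mod 257 = 117

Answer: C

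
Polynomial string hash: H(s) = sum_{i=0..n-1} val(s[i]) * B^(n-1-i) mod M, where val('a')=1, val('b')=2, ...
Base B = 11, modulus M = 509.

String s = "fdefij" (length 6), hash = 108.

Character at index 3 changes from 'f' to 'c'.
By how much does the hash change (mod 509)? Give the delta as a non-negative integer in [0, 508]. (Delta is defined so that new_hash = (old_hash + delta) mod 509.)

Answer: 146

Derivation:
Delta formula: (val(new) - val(old)) * B^(n-1-k) mod M
  val('c') - val('f') = 3 - 6 = -3
  B^(n-1-k) = 11^2 mod 509 = 121
  Delta = -3 * 121 mod 509 = 146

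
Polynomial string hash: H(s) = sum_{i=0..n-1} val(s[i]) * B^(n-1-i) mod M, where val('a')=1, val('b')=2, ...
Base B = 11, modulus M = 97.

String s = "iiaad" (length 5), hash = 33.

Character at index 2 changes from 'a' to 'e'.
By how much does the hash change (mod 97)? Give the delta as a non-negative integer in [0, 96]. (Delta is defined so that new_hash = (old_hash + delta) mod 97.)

Delta formula: (val(new) - val(old)) * B^(n-1-k) mod M
  val('e') - val('a') = 5 - 1 = 4
  B^(n-1-k) = 11^2 mod 97 = 24
  Delta = 4 * 24 mod 97 = 96

Answer: 96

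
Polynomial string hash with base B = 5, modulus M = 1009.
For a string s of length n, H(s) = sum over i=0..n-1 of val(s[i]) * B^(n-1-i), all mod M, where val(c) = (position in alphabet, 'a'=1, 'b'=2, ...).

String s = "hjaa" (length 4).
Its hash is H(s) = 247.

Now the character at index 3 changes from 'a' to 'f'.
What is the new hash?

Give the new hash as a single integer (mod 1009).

Answer: 252

Derivation:
val('a') = 1, val('f') = 6
Position k = 3, exponent = n-1-k = 0
B^0 mod M = 5^0 mod 1009 = 1
Delta = (6 - 1) * 1 mod 1009 = 5
New hash = (247 + 5) mod 1009 = 252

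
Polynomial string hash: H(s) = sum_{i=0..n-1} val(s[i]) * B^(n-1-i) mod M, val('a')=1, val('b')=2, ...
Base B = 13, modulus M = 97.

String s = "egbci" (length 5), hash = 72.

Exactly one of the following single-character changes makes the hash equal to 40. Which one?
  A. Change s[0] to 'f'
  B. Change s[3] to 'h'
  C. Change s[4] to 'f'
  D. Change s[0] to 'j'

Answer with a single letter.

Answer: B

Derivation:
Option A: s[0]='e'->'f', delta=(6-5)*13^4 mod 97 = 43, hash=72+43 mod 97 = 18
Option B: s[3]='c'->'h', delta=(8-3)*13^1 mod 97 = 65, hash=72+65 mod 97 = 40 <-- target
Option C: s[4]='i'->'f', delta=(6-9)*13^0 mod 97 = 94, hash=72+94 mod 97 = 69
Option D: s[0]='e'->'j', delta=(10-5)*13^4 mod 97 = 21, hash=72+21 mod 97 = 93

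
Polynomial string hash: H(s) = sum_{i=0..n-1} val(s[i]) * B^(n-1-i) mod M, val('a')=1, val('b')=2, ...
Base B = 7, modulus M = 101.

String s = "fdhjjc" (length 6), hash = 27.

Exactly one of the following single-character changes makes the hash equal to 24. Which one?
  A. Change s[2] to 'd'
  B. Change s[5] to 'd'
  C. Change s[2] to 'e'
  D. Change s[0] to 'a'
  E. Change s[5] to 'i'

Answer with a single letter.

Answer: D

Derivation:
Option A: s[2]='h'->'d', delta=(4-8)*7^3 mod 101 = 42, hash=27+42 mod 101 = 69
Option B: s[5]='c'->'d', delta=(4-3)*7^0 mod 101 = 1, hash=27+1 mod 101 = 28
Option C: s[2]='h'->'e', delta=(5-8)*7^3 mod 101 = 82, hash=27+82 mod 101 = 8
Option D: s[0]='f'->'a', delta=(1-6)*7^5 mod 101 = 98, hash=27+98 mod 101 = 24 <-- target
Option E: s[5]='c'->'i', delta=(9-3)*7^0 mod 101 = 6, hash=27+6 mod 101 = 33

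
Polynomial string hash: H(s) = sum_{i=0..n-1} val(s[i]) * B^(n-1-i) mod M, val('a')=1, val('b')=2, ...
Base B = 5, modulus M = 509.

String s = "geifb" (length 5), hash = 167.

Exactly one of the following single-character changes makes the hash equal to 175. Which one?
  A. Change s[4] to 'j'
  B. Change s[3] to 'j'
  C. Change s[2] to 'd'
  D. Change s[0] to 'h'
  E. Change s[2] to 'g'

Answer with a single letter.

Option A: s[4]='b'->'j', delta=(10-2)*5^0 mod 509 = 8, hash=167+8 mod 509 = 175 <-- target
Option B: s[3]='f'->'j', delta=(10-6)*5^1 mod 509 = 20, hash=167+20 mod 509 = 187
Option C: s[2]='i'->'d', delta=(4-9)*5^2 mod 509 = 384, hash=167+384 mod 509 = 42
Option D: s[0]='g'->'h', delta=(8-7)*5^4 mod 509 = 116, hash=167+116 mod 509 = 283
Option E: s[2]='i'->'g', delta=(7-9)*5^2 mod 509 = 459, hash=167+459 mod 509 = 117

Answer: A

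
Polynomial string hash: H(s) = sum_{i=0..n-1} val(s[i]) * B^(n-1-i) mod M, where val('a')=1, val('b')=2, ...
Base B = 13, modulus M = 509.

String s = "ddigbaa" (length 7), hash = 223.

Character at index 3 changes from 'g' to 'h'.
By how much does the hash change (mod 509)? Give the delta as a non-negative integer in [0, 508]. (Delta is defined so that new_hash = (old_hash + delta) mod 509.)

Answer: 161

Derivation:
Delta formula: (val(new) - val(old)) * B^(n-1-k) mod M
  val('h') - val('g') = 8 - 7 = 1
  B^(n-1-k) = 13^3 mod 509 = 161
  Delta = 1 * 161 mod 509 = 161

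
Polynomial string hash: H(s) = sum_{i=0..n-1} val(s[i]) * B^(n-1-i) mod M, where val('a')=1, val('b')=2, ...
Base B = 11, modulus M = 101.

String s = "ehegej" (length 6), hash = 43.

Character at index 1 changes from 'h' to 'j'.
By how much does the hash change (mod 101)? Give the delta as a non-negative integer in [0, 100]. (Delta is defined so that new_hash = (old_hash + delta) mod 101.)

Answer: 93

Derivation:
Delta formula: (val(new) - val(old)) * B^(n-1-k) mod M
  val('j') - val('h') = 10 - 8 = 2
  B^(n-1-k) = 11^4 mod 101 = 97
  Delta = 2 * 97 mod 101 = 93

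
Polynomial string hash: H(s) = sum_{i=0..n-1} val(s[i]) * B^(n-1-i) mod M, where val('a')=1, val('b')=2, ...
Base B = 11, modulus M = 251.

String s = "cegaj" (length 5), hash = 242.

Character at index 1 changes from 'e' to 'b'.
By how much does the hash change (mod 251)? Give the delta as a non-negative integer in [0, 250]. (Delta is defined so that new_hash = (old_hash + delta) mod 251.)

Answer: 23

Derivation:
Delta formula: (val(new) - val(old)) * B^(n-1-k) mod M
  val('b') - val('e') = 2 - 5 = -3
  B^(n-1-k) = 11^3 mod 251 = 76
  Delta = -3 * 76 mod 251 = 23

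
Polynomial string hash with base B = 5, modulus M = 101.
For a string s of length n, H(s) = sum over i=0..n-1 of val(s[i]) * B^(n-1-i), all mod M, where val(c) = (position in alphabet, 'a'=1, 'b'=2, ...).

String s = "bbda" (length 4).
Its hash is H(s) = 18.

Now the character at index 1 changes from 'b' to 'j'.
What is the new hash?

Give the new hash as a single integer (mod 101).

Answer: 16

Derivation:
val('b') = 2, val('j') = 10
Position k = 1, exponent = n-1-k = 2
B^2 mod M = 5^2 mod 101 = 25
Delta = (10 - 2) * 25 mod 101 = 99
New hash = (18 + 99) mod 101 = 16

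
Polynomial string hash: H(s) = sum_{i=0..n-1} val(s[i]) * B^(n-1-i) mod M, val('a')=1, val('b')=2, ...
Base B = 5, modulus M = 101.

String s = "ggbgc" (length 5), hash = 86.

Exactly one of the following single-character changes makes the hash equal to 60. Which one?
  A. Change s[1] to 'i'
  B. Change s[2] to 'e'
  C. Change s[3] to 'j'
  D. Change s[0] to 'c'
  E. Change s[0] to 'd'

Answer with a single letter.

Answer: B

Derivation:
Option A: s[1]='g'->'i', delta=(9-7)*5^3 mod 101 = 48, hash=86+48 mod 101 = 33
Option B: s[2]='b'->'e', delta=(5-2)*5^2 mod 101 = 75, hash=86+75 mod 101 = 60 <-- target
Option C: s[3]='g'->'j', delta=(10-7)*5^1 mod 101 = 15, hash=86+15 mod 101 = 0
Option D: s[0]='g'->'c', delta=(3-7)*5^4 mod 101 = 25, hash=86+25 mod 101 = 10
Option E: s[0]='g'->'d', delta=(4-7)*5^4 mod 101 = 44, hash=86+44 mod 101 = 29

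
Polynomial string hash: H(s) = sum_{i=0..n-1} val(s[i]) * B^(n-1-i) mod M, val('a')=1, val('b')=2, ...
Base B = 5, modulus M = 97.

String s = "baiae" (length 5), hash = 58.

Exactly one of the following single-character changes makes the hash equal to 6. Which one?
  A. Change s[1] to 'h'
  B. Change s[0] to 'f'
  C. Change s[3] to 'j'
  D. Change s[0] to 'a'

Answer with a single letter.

Answer: C

Derivation:
Option A: s[1]='a'->'h', delta=(8-1)*5^3 mod 97 = 2, hash=58+2 mod 97 = 60
Option B: s[0]='b'->'f', delta=(6-2)*5^4 mod 97 = 75, hash=58+75 mod 97 = 36
Option C: s[3]='a'->'j', delta=(10-1)*5^1 mod 97 = 45, hash=58+45 mod 97 = 6 <-- target
Option D: s[0]='b'->'a', delta=(1-2)*5^4 mod 97 = 54, hash=58+54 mod 97 = 15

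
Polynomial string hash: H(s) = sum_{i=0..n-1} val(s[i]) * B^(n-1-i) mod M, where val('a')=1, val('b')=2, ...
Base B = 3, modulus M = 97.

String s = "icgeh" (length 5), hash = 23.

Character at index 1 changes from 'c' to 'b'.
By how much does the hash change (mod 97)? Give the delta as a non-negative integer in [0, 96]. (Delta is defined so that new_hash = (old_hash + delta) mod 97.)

Delta formula: (val(new) - val(old)) * B^(n-1-k) mod M
  val('b') - val('c') = 2 - 3 = -1
  B^(n-1-k) = 3^3 mod 97 = 27
  Delta = -1 * 27 mod 97 = 70

Answer: 70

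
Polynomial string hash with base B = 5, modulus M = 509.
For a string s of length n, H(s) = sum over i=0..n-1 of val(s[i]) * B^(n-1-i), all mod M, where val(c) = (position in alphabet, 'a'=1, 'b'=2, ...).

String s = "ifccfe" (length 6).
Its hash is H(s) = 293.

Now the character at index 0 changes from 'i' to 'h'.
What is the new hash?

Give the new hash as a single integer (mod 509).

val('i') = 9, val('h') = 8
Position k = 0, exponent = n-1-k = 5
B^5 mod M = 5^5 mod 509 = 71
Delta = (8 - 9) * 71 mod 509 = 438
New hash = (293 + 438) mod 509 = 222

Answer: 222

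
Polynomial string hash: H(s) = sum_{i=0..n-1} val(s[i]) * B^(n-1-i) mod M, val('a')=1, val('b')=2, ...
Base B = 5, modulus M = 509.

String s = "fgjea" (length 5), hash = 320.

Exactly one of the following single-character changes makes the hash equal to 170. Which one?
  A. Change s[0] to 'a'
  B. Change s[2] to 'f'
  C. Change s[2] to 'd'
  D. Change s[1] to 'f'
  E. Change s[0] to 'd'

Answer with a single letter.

Answer: C

Derivation:
Option A: s[0]='f'->'a', delta=(1-6)*5^4 mod 509 = 438, hash=320+438 mod 509 = 249
Option B: s[2]='j'->'f', delta=(6-10)*5^2 mod 509 = 409, hash=320+409 mod 509 = 220
Option C: s[2]='j'->'d', delta=(4-10)*5^2 mod 509 = 359, hash=320+359 mod 509 = 170 <-- target
Option D: s[1]='g'->'f', delta=(6-7)*5^3 mod 509 = 384, hash=320+384 mod 509 = 195
Option E: s[0]='f'->'d', delta=(4-6)*5^4 mod 509 = 277, hash=320+277 mod 509 = 88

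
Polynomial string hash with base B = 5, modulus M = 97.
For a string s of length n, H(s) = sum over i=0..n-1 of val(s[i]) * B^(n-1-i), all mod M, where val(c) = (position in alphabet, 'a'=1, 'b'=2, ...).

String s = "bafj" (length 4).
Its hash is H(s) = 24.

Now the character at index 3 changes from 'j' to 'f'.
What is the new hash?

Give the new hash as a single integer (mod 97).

val('j') = 10, val('f') = 6
Position k = 3, exponent = n-1-k = 0
B^0 mod M = 5^0 mod 97 = 1
Delta = (6 - 10) * 1 mod 97 = 93
New hash = (24 + 93) mod 97 = 20

Answer: 20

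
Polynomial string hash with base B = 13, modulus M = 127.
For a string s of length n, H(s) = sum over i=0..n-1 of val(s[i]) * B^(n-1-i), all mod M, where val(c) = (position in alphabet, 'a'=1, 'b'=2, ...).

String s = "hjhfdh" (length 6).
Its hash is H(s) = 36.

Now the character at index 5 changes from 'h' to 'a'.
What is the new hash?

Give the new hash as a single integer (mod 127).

val('h') = 8, val('a') = 1
Position k = 5, exponent = n-1-k = 0
B^0 mod M = 13^0 mod 127 = 1
Delta = (1 - 8) * 1 mod 127 = 120
New hash = (36 + 120) mod 127 = 29

Answer: 29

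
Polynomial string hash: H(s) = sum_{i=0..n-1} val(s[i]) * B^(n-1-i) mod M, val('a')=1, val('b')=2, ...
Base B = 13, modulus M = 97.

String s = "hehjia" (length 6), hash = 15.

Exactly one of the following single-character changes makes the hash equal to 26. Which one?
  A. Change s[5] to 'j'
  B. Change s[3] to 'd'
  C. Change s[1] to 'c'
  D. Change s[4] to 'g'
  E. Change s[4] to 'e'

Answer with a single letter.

Option A: s[5]='a'->'j', delta=(10-1)*13^0 mod 97 = 9, hash=15+9 mod 97 = 24
Option B: s[3]='j'->'d', delta=(4-10)*13^2 mod 97 = 53, hash=15+53 mod 97 = 68
Option C: s[1]='e'->'c', delta=(3-5)*13^4 mod 97 = 11, hash=15+11 mod 97 = 26 <-- target
Option D: s[4]='i'->'g', delta=(7-9)*13^1 mod 97 = 71, hash=15+71 mod 97 = 86
Option E: s[4]='i'->'e', delta=(5-9)*13^1 mod 97 = 45, hash=15+45 mod 97 = 60

Answer: C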